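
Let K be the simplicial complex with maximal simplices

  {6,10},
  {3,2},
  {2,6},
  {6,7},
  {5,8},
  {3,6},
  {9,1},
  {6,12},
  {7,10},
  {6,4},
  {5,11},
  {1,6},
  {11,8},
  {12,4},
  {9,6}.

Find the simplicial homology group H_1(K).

H_1 ≅ Z^5.

Take the total order 1 < 2 < 3 < 4 < 5 < 6 < 7 < 8 < 9 < 10 < 11 < 12 on the vertex set. Then K (dimension 1) consists of the simplices:

  0-simplices (12): [1], [2], [3], [4], [5], [6], [7], [8], [9], [10], [11], [12]
  1-simplices (15): [1,6], [1,9], [2,3], [2,6], [3,6], [4,6], [4,12], [5,8], [5,11], [6,7], [6,9], [6,10], [6,12], [7,10], [8,11]

so the chain groups are C_0 ≅ Z^12, C_1 ≅ Z^15.

∂_1: C_1 → C_0 maps an edge to its endpoints' difference, ∂[p,q] = q − p.
The resulting 12×15 matrix has rank 10, and its Smith normal form has invariant factors (1,1,1,1,1,1,1,1,1,1).

Computing H_k = (kernel of ∂_k) / (image of ∂_{k+1}):

  H_1: rank ker ∂_1 − rank ∂_2 = (15 − 10) − 0 = 5, and there is no ∂_2, so H_1 = Z^5.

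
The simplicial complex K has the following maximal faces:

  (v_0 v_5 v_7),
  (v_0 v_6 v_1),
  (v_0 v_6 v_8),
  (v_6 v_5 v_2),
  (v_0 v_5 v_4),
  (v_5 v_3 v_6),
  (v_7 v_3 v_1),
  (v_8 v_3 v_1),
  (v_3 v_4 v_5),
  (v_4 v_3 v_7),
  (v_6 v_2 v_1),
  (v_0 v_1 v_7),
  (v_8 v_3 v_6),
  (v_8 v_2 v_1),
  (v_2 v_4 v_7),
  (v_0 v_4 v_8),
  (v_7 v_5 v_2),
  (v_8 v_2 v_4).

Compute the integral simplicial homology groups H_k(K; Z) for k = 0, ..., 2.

Fix the vertex order v_0 < v_1 < v_2 < v_3 < v_4 < v_5 < v_6 < v_7 < v_8 and write every simplex with vertices in increasing order. Then dim K = 2 and the simplices of K are:

  0-simplices (9): [v_0], [v_1], [v_2], [v_3], [v_4], [v_5], [v_6], [v_7], [v_8]
  1-simplices (27): (27 of them)
  2-simplices (18): (18 of them)

giving chain groups C_0 ≅ Z^9, C_1 ≅ Z^27, C_2 ≅ Z^18.

Boundary ∂_1: C_1 → C_0 maps an edge to its endpoints' difference, ∂[p,q] = q − p. For instance
  ∂[v_2,v_8] = [v_8] − [v_2].
The 9×27 boundary matrix has rank 8 and Smith normal form diag(1,1,1,1,1,1,1,1).

The boundary map ∂_2: C_2 → C_1 acts by ∂[p,q,r] = [q,r] − [p,r] + [p,q]. For instance
  ∂[v_3,v_4,v_5] = [v_4,v_5] − [v_3,v_5] + [v_3,v_4],
  ∂[v_1,v_3,v_7] = [v_3,v_7] − [v_1,v_7] + [v_1,v_3].
The 27×18 boundary matrix has rank 18 and Smith normal form diag(1,1,1,1,1,1,1,1,1,1,1,1,1,1,1,1,1,2).

From H_k ≅ ker(∂_k) / im(∂_{k+1}) we obtain:

  H_0: rank C_0 − rank ∂_1 = 9 − 8 = 1, and the invariant factors of ∂_1 are all 1, so H_0 ≅ Z.
  H_1: rank ker ∂_1 − rank ∂_2 = (27 − 8) − 18 = 1, and ∂_2 has invariant factor 2 > 1, so H_1 ≅ Z ⊕ Z/2.
  H_2: rank ker ∂_2 − rank ∂_3 = (18 − 18) − 0 = 0, and there is no ∂_3, so H_2 ≅ 0.

H_0 ≅ Z,  H_1 ≅ Z ⊕ Z/2,  H_2 = 0.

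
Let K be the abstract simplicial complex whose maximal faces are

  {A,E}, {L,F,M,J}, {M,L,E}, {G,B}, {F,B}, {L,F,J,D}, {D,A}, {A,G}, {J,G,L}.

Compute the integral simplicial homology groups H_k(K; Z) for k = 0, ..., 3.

Order the vertices as A < B < D < E < F < G < J < L < M. Listing each simplex with vertices in this order, K has dimension 3 with simplices:

  0-simplices (9): A, B, D, E, F, G, J, L, M
  1-simplices (18): AD, AE, AG, BF, BG, DF, DJ, DL, EL, EM, FJ, FL, FM, GJ, GL, JL, JM, LM
  2-simplices (9): DFJ, DFL, DJL, ELM, FJL, FJM, FLM, GJL, JLM
  3-simplices (2): DFJL, FJLM

so the chain groups are C_0 ≅ Z^9, C_1 ≅ Z^18, C_2 ≅ Z^9, C_3 ≅ Z^2.

The boundary map ∂_1: C_1 → C_0 sends each edge [p,q] (with p < q) to q − p. For instance
  ∂DL = L − D.
The 9×18 boundary matrix has rank 8 and Smith normal form diag(1,1,1,1,1,1,1,1).

Boundary ∂_2: C_2 → C_1 sends each 2-simplex [p,q,r] to [q,r] − [p,r] + [p,q]. For instance
  ∂JLM = LM − JM + JL,
  ∂DJL = JL − DL + DJ.
As a 18×9 matrix over Z this has rank 7, with invariant factors (1,1,1,1,1,1,1).

The boundary map ∂_3: C_3 → C_2 sends each 3-simplex σ to the alternating sum Σ_i (−1)^i (σ with its i-th vertex removed). For instance
  ∂FJLM = JLM − FLM + FJM − FJL,
  ∂DFJL = FJL − DJL + DFL − DFJ.
The resulting 9×2 matrix has rank 2, and its Smith normal form has invariant factors (1,1).

Reading off H_k = ker ∂_k / im ∂_{k+1}:

  H_0: rank C_0 − rank ∂_1 = 9 − 8 = 1, and the invariant factors of ∂_1 are all 1, so H_0 ≅ Z.
  H_1: rank ker ∂_1 − rank ∂_2 = (18 − 8) − 7 = 3, and the invariant factors of ∂_2 are all 1, so H_1 ≅ Z^3.
  H_2: rank ker ∂_2 − rank ∂_3 = (9 − 7) − 2 = 0, and the invariant factors of ∂_3 are all 1, so H_2 ≅ 0.
  H_3: rank ker ∂_3 − rank ∂_4 = (2 − 2) − 0 = 0, and there is no ∂_4, so H_3 ≅ 0.

H_0 ≅ Z,  H_1 ≅ Z^3,  H_2 = 0,  H_3 = 0.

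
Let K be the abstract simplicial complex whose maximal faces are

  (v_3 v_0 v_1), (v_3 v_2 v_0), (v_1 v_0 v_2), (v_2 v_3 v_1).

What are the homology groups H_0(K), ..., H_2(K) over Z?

H_0 ≅ Z,  H_1 = 0,  H_2 ≅ Z.

Take the total order v_0 < v_1 < v_2 < v_3 on the vertex set. Then K (dimension 2) consists of the simplices:

  0-simplices (4): [v_0], [v_1], [v_2], [v_3]
  1-simplices (6): [v_0,v_1], [v_0,v_2], [v_0,v_3], [v_1,v_2], [v_1,v_3], [v_2,v_3]
  2-simplices (4): [v_0,v_1,v_2], [v_0,v_1,v_3], [v_0,v_2,v_3], [v_1,v_2,v_3]

giving chain groups C_0 ≅ Z^4, C_1 ≅ Z^6, C_2 ≅ Z^4.

Boundary ∂_1: C_1 → C_0 sends each edge [p,q] (with p < q) to q − p. For instance
  ∂[v_0,v_3] = [v_3] − [v_0].
As a 4×6 matrix over Z this has rank 3, with invariant factors (1,1,1).

Boundary ∂_2: C_2 → C_1 sends each 2-simplex [p,q,r] to [q,r] − [p,r] + [p,q]. For instance
  ∂[v_1,v_2,v_3] = [v_2,v_3] − [v_1,v_3] + [v_1,v_2],
  ∂[v_0,v_2,v_3] = [v_2,v_3] − [v_0,v_3] + [v_0,v_2].
This gives a 6×4 integer matrix of rank 3; reducing to Smith normal form yields diagonal entries (1,1,1).

Computing H_k = (kernel of ∂_k) / (image of ∂_{k+1}):

  H_0: rank C_0 − rank ∂_1 = 4 − 3 = 1, and the invariant factors of ∂_1 are all 1, so H_0 = Z.
  H_1: rank ker ∂_1 − rank ∂_2 = (6 − 3) − 3 = 0, and the invariant factors of ∂_2 are all 1, so H_1 = 0.
  H_2: rank ker ∂_2 − rank ∂_3 = (4 − 3) − 0 = 1, and there is no ∂_3, so H_2 = Z.

(K is a triangulation of the 2-sphere S^2.)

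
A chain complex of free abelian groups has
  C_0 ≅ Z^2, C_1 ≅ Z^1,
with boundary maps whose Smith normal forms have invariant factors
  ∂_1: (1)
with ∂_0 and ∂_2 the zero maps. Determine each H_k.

H_0 = Z,  H_1 = 0.

H_0: b_0 = 2 − 0 − 1 = 1; torsion from ∂_1 factors > 1: none. So H_0 = Z.
H_1: b_1 = 1 − 1 − 0 = 0; torsion from ∂_2 factors > 1: none. So H_1 = 0.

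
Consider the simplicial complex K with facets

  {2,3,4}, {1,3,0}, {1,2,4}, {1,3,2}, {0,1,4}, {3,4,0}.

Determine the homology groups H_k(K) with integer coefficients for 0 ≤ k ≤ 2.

Take the total order 0 < 1 < 2 < 3 < 4 on the vertex set. Then K (dimension 2) consists of the simplices:

  0-simplices (5): [0], [1], [2], [3], [4]
  1-simplices (9): [0,1], [0,3], [0,4], [1,2], [1,3], [1,4], [2,3], [2,4], [3,4]
  2-simplices (6): [0,1,3], [0,1,4], [0,3,4], [1,2,3], [1,2,4], [2,3,4]

giving chain groups C_0 ≅ Z^5, C_1 ≅ Z^9, C_2 ≅ Z^6.

Boundary ∂_1: C_1 → C_0 is given by ∂[p,q] = [q] − [p]. For instance
  ∂[1,4] = [4] − [1].
The resulting 5×9 matrix has rank 4, and its Smith normal form has invariant factors (1,1,1,1).

The boundary map ∂_2: C_2 → C_1 acts by ∂[p,q,r] = [q,r] − [p,r] + [p,q]. For instance
  ∂[0,3,4] = [3,4] − [0,4] + [0,3],
  ∂[0,1,3] = [1,3] − [0,3] + [0,1].
The 9×6 boundary matrix has rank 5 and Smith normal form diag(1,1,1,1,1).

From H_k ≅ ker(∂_k) / im(∂_{k+1}) we obtain:

  H_0: rank C_0 − rank ∂_1 = 5 − 4 = 1, and the invariant factors of ∂_1 are all 1, so H_0 ≅ Z.
  H_1: rank ker ∂_1 − rank ∂_2 = (9 − 4) − 5 = 0, and the invariant factors of ∂_2 are all 1, so H_1 ≅ 0.
  H_2: rank ker ∂_2 − rank ∂_3 = (6 − 5) − 0 = 1, and there is no ∂_3, so H_2 ≅ Z.

H_0 ≅ Z,  H_1 = 0,  H_2 ≅ Z.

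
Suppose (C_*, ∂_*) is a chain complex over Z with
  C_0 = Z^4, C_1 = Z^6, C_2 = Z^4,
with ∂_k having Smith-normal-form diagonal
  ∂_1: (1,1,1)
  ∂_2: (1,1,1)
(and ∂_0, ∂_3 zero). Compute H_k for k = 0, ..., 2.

H_0 = Z,  H_1 = 0,  H_2 = Z.

H_0: b_0 = 4 − 0 − 3 = 1; torsion from ∂_1 factors > 1: none. So H_0 = Z.
H_1: b_1 = 6 − 3 − 3 = 0; torsion from ∂_2 factors > 1: none. So H_1 = 0.
H_2: b_2 = 4 − 3 − 0 = 1; torsion from ∂_3 factors > 1: none. So H_2 = Z.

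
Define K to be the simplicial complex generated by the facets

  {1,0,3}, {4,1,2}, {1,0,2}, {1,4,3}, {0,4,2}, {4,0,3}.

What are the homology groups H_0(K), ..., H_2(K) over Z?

Take the total order 0 < 1 < 2 < 3 < 4 on the vertex set. Then K (dimension 2) consists of the simplices:

  0-simplices (5): [0], [1], [2], [3], [4]
  1-simplices (9): [0,1], [0,2], [0,3], [0,4], [1,2], [1,3], [1,4], [2,4], [3,4]
  2-simplices (6): [0,1,2], [0,1,3], [0,2,4], [0,3,4], [1,2,4], [1,3,4]

Hence C_0 ≅ Z^5, C_1 ≅ Z^9, C_2 ≅ Z^6.

The boundary map ∂_1: C_1 → C_0 maps an edge to its endpoints' difference, ∂[p,q] = q − p. For instance
  ∂[0,3] = [3] − [0].
The resulting 5×9 matrix has rank 4, and its Smith normal form has invariant factors (1,1,1,1).

The boundary map ∂_2: C_2 → C_1 maps a triangle to the signed sum of its edges. For instance
  ∂[1,2,4] = [2,4] − [1,4] + [1,2],
  ∂[0,1,2] = [1,2] − [0,2] + [0,1].
As a 9×6 matrix over Z this has rank 5, with invariant factors (1,1,1,1,1).

Reading off H_k = ker ∂_k / im ∂_{k+1}:

  H_0: rank C_0 − rank ∂_1 = 5 − 4 = 1, and the invariant factors of ∂_1 are all 1, so H_0 = Z.
  H_1: rank ker ∂_1 − rank ∂_2 = (9 − 4) − 5 = 0, and the invariant factors of ∂_2 are all 1, so H_1 = 0.
  H_2: rank ker ∂_2 − rank ∂_3 = (6 − 5) − 0 = 1, and there is no ∂_3, so H_2 = Z.

(K is a triangulation of the 2-sphere S^2.)

H_0 ≅ Z,  H_1 = 0,  H_2 ≅ Z.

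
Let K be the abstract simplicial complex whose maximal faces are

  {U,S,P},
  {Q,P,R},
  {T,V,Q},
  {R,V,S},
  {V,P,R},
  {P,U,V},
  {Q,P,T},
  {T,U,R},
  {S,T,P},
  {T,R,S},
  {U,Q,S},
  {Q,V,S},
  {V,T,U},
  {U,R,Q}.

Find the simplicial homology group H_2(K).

We work with the vertex ordering P < Q < R < S < T < U < V. The simplices of K, each written with vertices in increasing order, are:

  0-simplices (7): P, Q, R, S, T, U, V
  1-simplices (21): PQ, PR, PS, PT, PU, PV, QR, QS, QT, QU, QV, RS, RT, RU, RV, ST, SU, SV, TU, TV, UV
  2-simplices (14): PQR, PQT, PRV, PST, PSU, PUV, QRU, QSU, QSV, QTV, RST, RSV, RTU, TUV

Hence C_0 ≅ Z^7, C_1 ≅ Z^21, C_2 ≅ Z^14.

Boundary ∂_1: C_1 → C_0 maps an edge to its endpoints' difference, ∂[p,q] = q − p.
The resulting 7×21 matrix has rank 6, and its Smith normal form has invariant factors (1,1,1,1,1,1).

∂_2: C_2 → C_1 maps a triangle to the signed sum of its edges. For instance
  ∂PUV = UV − PV + PU,
  ∂QTV = TV − QV + QT.
The 21×14 boundary matrix has rank 13 and Smith normal form diag(1,1,1,1,1,1,1,1,1,1,1,1,1).

From H_k ≅ ker(∂_k) / im(∂_{k+1}) we obtain:

  H_2: rank ker ∂_2 − rank ∂_3 = (14 − 13) − 0 = 1, and there is no ∂_3, so H_2 ≅ Z.

(K is a triangulation of the torus T^2.)

H_2 = Z.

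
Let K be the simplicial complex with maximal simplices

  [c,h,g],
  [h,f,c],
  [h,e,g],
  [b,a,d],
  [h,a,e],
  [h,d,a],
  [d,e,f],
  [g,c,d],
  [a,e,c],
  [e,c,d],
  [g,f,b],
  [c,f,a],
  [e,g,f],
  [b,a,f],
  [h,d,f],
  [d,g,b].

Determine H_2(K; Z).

H_2 = Z.

We work with the vertex ordering a < b < c < d < e < f < g < h. The simplices of K, each written with vertices in increasing order, are:

  0-simplices (8): a, b, c, d, e, f, g, h
  1-simplices (24): ab, ac, ad, ae, af, ah, bd, bf, bg, cd, ce, cf, cg, ch, de, df, dg, dh, ef, eg, eh, fg, fh, gh
  2-simplices (16): abd, abf, ace, acf, adh, aeh, bdg, bfg, cde, cdg, cfh, cgh, def, dfh, efg, egh

Hence C_0 ≅ Z^8, C_1 ≅ Z^24, C_2 ≅ Z^16.

∂_1: C_1 → C_0 sends each edge [p,q] (with p < q) to q − p.
The 8×24 boundary matrix has rank 7 and Smith normal form diag(1,1,1,1,1,1,1).

∂_2: C_2 → C_1 sends each 2-simplex [p,q,r] to [q,r] − [p,r] + [p,q]. For instance
  ∂bfg = fg − bg + bf,
  ∂aeh = eh − ah + ae.
As a 24×16 matrix over Z this has rank 15, with invariant factors (1,1,1,1,1,1,1,1,1,1,1,1,1,1,1).

Now H_k = ker ∂_k / im ∂_{k+1}, so:

  H_2: rank ker ∂_2 − rank ∂_3 = (16 − 15) − 0 = 1, and there is no ∂_3, so H_2 ≅ Z.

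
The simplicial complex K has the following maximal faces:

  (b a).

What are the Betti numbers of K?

Order the vertices as a < b. Listing each simplex with vertices in this order, K has dimension 1 with simplices:

  0-simplices (2): a, b
  1-simplices (1): ab

giving chain groups C_0 ≅ Z^2, C_1 ≅ Z^1.

Boundary ∂_1: C_1 → C_0 maps an edge to its endpoints' difference, ∂[p,q] = q − p.
As a 2×1 matrix over Z this has rank 1, with invariant factors (1).

From H_k ≅ ker(∂_k) / im(∂_{k+1}) we obtain:

  H_0: rank C_0 − rank ∂_1 = 2 − 1 = 1, and the invariant factors of ∂_1 are all 1, so H_0 = Z.
  H_1: rank ker ∂_1 − rank ∂_2 = (1 − 1) − 0 = 0, and there is no ∂_2, so H_1 = 0.

As a check, the Euler characteristic is 2 − 1 = 1, which agrees with 1 − 0 = 1.

Hence the Betti numbers are b_0 = 1, b_1 = 0.

b_0 = 1, b_1 = 0.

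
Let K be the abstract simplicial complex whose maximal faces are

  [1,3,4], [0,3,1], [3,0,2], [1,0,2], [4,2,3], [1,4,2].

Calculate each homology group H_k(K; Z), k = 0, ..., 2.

Take the total order 0 < 1 < 2 < 3 < 4 on the vertex set. Then K (dimension 2) consists of the simplices:

  0-simplices (5): [0], [1], [2], [3], [4]
  1-simplices (9): [0,1], [0,2], [0,3], [1,2], [1,3], [1,4], [2,3], [2,4], [3,4]
  2-simplices (6): [0,1,2], [0,1,3], [0,2,3], [1,2,4], [1,3,4], [2,3,4]

giving chain groups C_0 ≅ Z^5, C_1 ≅ Z^9, C_2 ≅ Z^6.

The boundary map ∂_1: C_1 → C_0 maps an edge to its endpoints' difference, ∂[p,q] = q − p.
The 5×9 boundary matrix has rank 4 and Smith normal form diag(1,1,1,1).

The boundary map ∂_2: C_2 → C_1 acts by ∂[p,q,r] = [q,r] − [p,r] + [p,q]. For instance
  ∂[1,3,4] = [3,4] − [1,4] + [1,3],
  ∂[1,2,4] = [2,4] − [1,4] + [1,2].
The 9×6 boundary matrix has rank 5 and Smith normal form diag(1,1,1,1,1).

Now H_k = ker ∂_k / im ∂_{k+1}, so:

  H_0: rank C_0 − rank ∂_1 = 5 − 4 = 1, and the invariant factors of ∂_1 are all 1, so H_0 = Z.
  H_1: rank ker ∂_1 − rank ∂_2 = (9 − 4) − 5 = 0, and the invariant factors of ∂_2 are all 1, so H_1 = 0.
  H_2: rank ker ∂_2 − rank ∂_3 = (6 − 5) − 0 = 1, and there is no ∂_3, so H_2 = Z.

H_0 = Z,  H_1 = 0,  H_2 = Z.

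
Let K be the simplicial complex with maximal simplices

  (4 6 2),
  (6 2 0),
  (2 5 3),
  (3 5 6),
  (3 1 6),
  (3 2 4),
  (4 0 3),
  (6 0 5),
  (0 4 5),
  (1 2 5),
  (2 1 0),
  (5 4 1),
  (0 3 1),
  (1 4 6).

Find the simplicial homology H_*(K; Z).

H_0 = Z,  H_1 = Z^2,  H_2 = Z.

We work with the vertex ordering 0 < 1 < 2 < 3 < 4 < 5 < 6. The simplices of K, each written with vertices in increasing order, are:

  0-simplices (7): [0], [1], [2], [3], [4], [5], [6]
  1-simplices (21): [0,1], [0,2], [0,3], [0,4], [0,5], [0,6], [1,2], [1,3], [1,4], [1,5], [1,6], [2,3], [2,4], [2,5], [2,6], [3,4], [3,5], [3,6], [4,5], [4,6], [5,6]
  2-simplices (14): [0,1,2], [0,1,3], [0,2,6], [0,3,4], [0,4,5], [0,5,6], [1,2,5], [1,3,6], [1,4,5], [1,4,6], [2,3,4], [2,3,5], [2,4,6], [3,5,6]

Hence C_0 ≅ Z^7, C_1 ≅ Z^21, C_2 ≅ Z^14.

Boundary ∂_1: C_1 → C_0 maps an edge to its endpoints' difference, ∂[p,q] = q − p. For instance
  ∂[2,5] = [5] − [2].
As a 7×21 matrix over Z this has rank 6, with invariant factors (1,1,1,1,1,1).

Boundary ∂_2: C_2 → C_1 maps a triangle to the signed sum of its edges. For instance
  ∂[2,3,5] = [3,5] − [2,5] + [2,3],
  ∂[1,2,5] = [2,5] − [1,5] + [1,2].
As a 21×14 matrix over Z this has rank 13, with invariant factors (1,1,1,1,1,1,1,1,1,1,1,1,1).

Computing H_k = (kernel of ∂_k) / (image of ∂_{k+1}):

  H_0: rank C_0 − rank ∂_1 = 7 − 6 = 1, and the invariant factors of ∂_1 are all 1, so H_0 = Z.
  H_1: rank ker ∂_1 − rank ∂_2 = (21 − 6) − 13 = 2, and the invariant factors of ∂_2 are all 1, so H_1 = Z^2.
  H_2: rank ker ∂_2 − rank ∂_3 = (14 − 13) − 0 = 1, and there is no ∂_3, so H_2 = Z.

As a check, the Euler characteristic is 7 − 21 + 14 = 0, which agrees with 1 − 2 + 1 = 0.
(K is a triangulation of the torus T^2.)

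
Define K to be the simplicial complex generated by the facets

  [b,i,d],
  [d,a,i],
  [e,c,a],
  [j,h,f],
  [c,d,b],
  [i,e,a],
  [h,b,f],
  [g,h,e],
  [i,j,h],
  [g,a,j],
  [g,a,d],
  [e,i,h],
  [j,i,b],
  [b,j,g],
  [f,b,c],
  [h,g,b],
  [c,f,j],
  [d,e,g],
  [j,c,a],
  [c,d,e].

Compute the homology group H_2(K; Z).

We work with the vertex ordering a < b < c < d < e < f < g < h < i < j. The simplices of K, each written with vertices in increasing order, are:

  0-simplices (10): a, b, c, d, e, f, g, h, i, j
  1-simplices (30): ac, ad, ae, ag, ai, aj, bc, bd, bf, bg, bh, bi, bj, cd, ce, cf, cj, de, dg, di, eg, eh, ei, fh, fj, gh, gj, hi, hj, ij
  2-simplices (20): ace, acj, adg, adi, aei, agj, bcd, bcf, bdi, bfh, bgh, bgj, bij, cde, cfj, deg, egh, ehi, fhj, hij

giving chain groups C_0 ≅ Z^10, C_1 ≅ Z^30, C_2 ≅ Z^20.

The boundary map ∂_1: C_1 → C_0 sends each edge [p,q] (with p < q) to q − p.
As a 10×30 matrix over Z this has rank 9, with invariant factors (1,1,1,1,1,1,1,1,1).

The boundary map ∂_2: C_2 → C_1 maps a triangle to the signed sum of its edges. For instance
  ∂acj = cj − aj + ac,
  ∂agj = gj − aj + ag.
The resulting 30×20 matrix has rank 20, and its Smith normal form has invariant factors (1,1,1,1,1,1,1,1,1,1,1,1,1,1,1,1,1,1,1,2).

Now H_k = ker ∂_k / im ∂_{k+1}, so:

  H_2: rank ker ∂_2 − rank ∂_3 = (20 − 20) − 0 = 0, and there is no ∂_3, so H_2 = 0.

H_2 = 0.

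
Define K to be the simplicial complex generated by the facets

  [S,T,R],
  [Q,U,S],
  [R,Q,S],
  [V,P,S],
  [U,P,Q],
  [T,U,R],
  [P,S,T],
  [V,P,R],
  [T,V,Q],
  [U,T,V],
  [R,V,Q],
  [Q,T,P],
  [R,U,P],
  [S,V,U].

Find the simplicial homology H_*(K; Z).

K has 7 vertices, 21 edges, 14 triangles.
rank ∂_0 = 0, rank ∂_1 = 6 ⇒ b_0 = 7 − 0 − 6 = 1; all invariant factors of ∂_1 are 1 so no torsion. So H_0 = Z.
rank ∂_1 = 6, rank ∂_2 = 13 ⇒ b_1 = 21 − 6 − 13 = 2; all invariant factors of ∂_2 are 1 so no torsion. So H_1 = Z^2.
rank ∂_2 = 13, rank ∂_3 = 0 ⇒ b_2 = 14 − 13 − 0 = 1. So H_2 = Z.

H_0 = Z,  H_1 = Z^2,  H_2 = Z.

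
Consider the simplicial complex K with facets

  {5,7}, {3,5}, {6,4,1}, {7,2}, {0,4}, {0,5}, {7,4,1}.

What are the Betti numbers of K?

b_0 = 1, b_1 = 1, b_2 = 0.

Fix the vertex order 0 < 1 < 2 < 3 < 4 < 5 < 6 < 7 and write every simplex with vertices in increasing order. Then dim K = 2 and the simplices of K are:

  0-simplices (8): [0], [1], [2], [3], [4], [5], [6], [7]
  1-simplices (10): [0,4], [0,5], [1,4], [1,6], [1,7], [2,7], [3,5], [4,6], [4,7], [5,7]
  2-simplices (2): [1,4,6], [1,4,7]

giving chain groups C_0 ≅ Z^8, C_1 ≅ Z^10, C_2 ≅ Z^2.

Boundary ∂_1: C_1 → C_0 maps an edge to its endpoints' difference, ∂[p,q] = q − p.
As a 8×10 matrix over Z this has rank 7, with invariant factors (1,1,1,1,1,1,1).

∂_2: C_2 → C_1 sends each 2-simplex [p,q,r] to [q,r] − [p,r] + [p,q]. For instance
  ∂[1,4,7] = [4,7] − [1,7] + [1,4],
  ∂[1,4,6] = [4,6] − [1,6] + [1,4].
As a 10×2 matrix over Z this has rank 2, with invariant factors (1,1).

From H_k ≅ ker(∂_k) / im(∂_{k+1}) we obtain:

  H_0: rank C_0 − rank ∂_1 = 8 − 7 = 1, and the invariant factors of ∂_1 are all 1, so H_0 ≅ Z.
  H_1: rank ker ∂_1 − rank ∂_2 = (10 − 7) − 2 = 1, and the invariant factors of ∂_2 are all 1, so H_1 ≅ Z.
  H_2: rank ker ∂_2 − rank ∂_3 = (2 − 2) − 0 = 0, and there is no ∂_3, so H_2 ≅ 0.

As a check, the Euler characteristic is 8 − 10 + 2 = 0, which agrees with 1 − 1 + 0 = 0.

Hence the Betti numbers are b_0 = 1, b_1 = 1, b_2 = 0.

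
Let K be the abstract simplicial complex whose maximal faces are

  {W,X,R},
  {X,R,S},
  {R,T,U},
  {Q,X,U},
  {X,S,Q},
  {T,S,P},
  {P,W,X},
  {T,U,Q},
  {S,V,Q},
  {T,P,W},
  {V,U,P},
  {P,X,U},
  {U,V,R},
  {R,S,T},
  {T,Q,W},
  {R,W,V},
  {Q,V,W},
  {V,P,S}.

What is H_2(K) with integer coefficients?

We work with the vertex ordering P < Q < R < S < T < U < V < W < X. The simplices of K, each written with vertices in increasing order, are:

  0-simplices (9): P, Q, R, S, T, U, V, W, X
  1-simplices (27): PS, PT, PU, PV, PW, PX, QS, QT, QU, QV, QW, QX, RS, RT, RU, RV, RW, RX, ST, SV, SX, TU, TW, UV, UX, VW, WX
  2-simplices (18): PST, PSV, PTW, PUV, PUX, PWX, QSV, QSX, QTU, QTW, QUX, QVW, RST, RSX, RTU, RUV, RVW, RWX

Hence C_0 ≅ Z^9, C_1 ≅ Z^27, C_2 ≅ Z^18.

The boundary map ∂_1: C_1 → C_0 is given by ∂[p,q] = [q] − [p]. For instance
  ∂SV = V − S.
This gives a 9×27 integer matrix of rank 8; reducing to Smith normal form yields diagonal entries (1,1,1,1,1,1,1,1).

The boundary map ∂_2: C_2 → C_1 acts by ∂[p,q,r] = [q,r] − [p,r] + [p,q]. For instance
  ∂QUX = UX − QX + QU,
  ∂PUV = UV − PV + PU.
This gives a 27×18 integer matrix of rank 17; reducing to Smith normal form yields diagonal entries (1,1,1,1,1,1,1,1,1,1,1,1,1,1,1,1,1).

Computing H_k = (kernel of ∂_k) / (image of ∂_{k+1}):

  H_2: rank ker ∂_2 − rank ∂_3 = (18 − 17) − 0 = 1, and there is no ∂_3, so H_2 ≅ Z.

H_2 = Z.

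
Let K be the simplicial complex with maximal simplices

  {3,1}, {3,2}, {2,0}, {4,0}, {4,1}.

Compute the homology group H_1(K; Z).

Take the total order 0 < 1 < 2 < 3 < 4 on the vertex set. Then K (dimension 1) consists of the simplices:

  0-simplices (5): [0], [1], [2], [3], [4]
  1-simplices (5): [0,2], [0,4], [1,3], [1,4], [2,3]

giving chain groups C_0 ≅ Z^5, C_1 ≅ Z^5.

The boundary map ∂_1: C_1 → C_0 is given by ∂[p,q] = [q] − [p]. For instance
  ∂[2,3] = [3] − [2].
The 5×5 boundary matrix has rank 4 and Smith normal form diag(1,1,1,1).

From H_k ≅ ker(∂_k) / im(∂_{k+1}) we obtain:

  H_1: rank ker ∂_1 − rank ∂_2 = (5 − 4) − 0 = 1, and there is no ∂_2, so H_1 = Z.

H_1 = Z.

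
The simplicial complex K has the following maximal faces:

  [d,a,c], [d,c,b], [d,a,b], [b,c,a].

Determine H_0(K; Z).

H_0 = Z.

Order the vertices as a < b < c < d. Listing each simplex with vertices in this order, K has dimension 2 with simplices:

  0-simplices (4): a, b, c, d
  1-simplices (6): ab, ac, ad, bc, bd, cd
  2-simplices (4): abc, abd, acd, bcd

so the chain groups are C_0 ≅ Z^4, C_1 ≅ Z^6, C_2 ≅ Z^4.

∂_1: C_1 → C_0 sends each edge [p,q] (with p < q) to q − p.
As a 4×6 matrix over Z this has rank 3, with invariant factors (1,1,1).

The boundary map ∂_2: C_2 → C_1 acts by ∂[p,q,r] = [q,r] − [p,r] + [p,q]. For instance
  ∂abc = bc − ac + ab,
  ∂bcd = cd − bd + bc.
The resulting 6×4 matrix has rank 3, and its Smith normal form has invariant factors (1,1,1).

From H_k ≅ ker(∂_k) / im(∂_{k+1}) we obtain:

  H_0: rank C_0 − rank ∂_1 = 4 − 3 = 1, and the invariant factors of ∂_1 are all 1, so H_0 ≅ Z.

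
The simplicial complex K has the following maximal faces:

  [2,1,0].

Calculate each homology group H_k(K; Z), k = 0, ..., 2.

H_0 ≅ Z,  H_1 = 0,  H_2 = 0.

Take the total order 0 < 1 < 2 on the vertex set. Then K (dimension 2) consists of the simplices:

  0-simplices (3): [0], [1], [2]
  1-simplices (3): [0,1], [0,2], [1,2]
  2-simplices (1): [0,1,2]

so the chain groups are C_0 ≅ Z^3, C_1 ≅ Z^3, C_2 ≅ Z^1.

Boundary ∂_1: C_1 → C_0 sends each edge [p,q] (with p < q) to q − p. For instance
  ∂[1,2] = [2] − [1].
The 3×3 boundary matrix has rank 2 and Smith normal form diag(1,1).

Boundary ∂_2: C_2 → C_1 maps a triangle to the signed sum of its edges. For instance
  ∂[0,1,2] = [1,2] − [0,2] + [0,1].
The 3×1 boundary matrix has rank 1 and Smith normal form diag(1).

Now H_k = ker ∂_k / im ∂_{k+1}, so:

  H_0: rank C_0 − rank ∂_1 = 3 − 2 = 1, and the invariant factors of ∂_1 are all 1, so H_0 = Z.
  H_1: rank ker ∂_1 − rank ∂_2 = (3 − 2) − 1 = 0, and the invariant factors of ∂_2 are all 1, so H_1 = 0.
  H_2: rank ker ∂_2 − rank ∂_3 = (1 − 1) − 0 = 0, and there is no ∂_3, so H_2 = 0.

(K is a triangulation of the 2-simplex.)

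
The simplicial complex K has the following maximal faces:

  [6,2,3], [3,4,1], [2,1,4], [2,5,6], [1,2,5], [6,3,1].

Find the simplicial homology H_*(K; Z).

Take the total order 1 < 2 < 3 < 4 < 5 < 6 on the vertex set. Then K (dimension 2) consists of the simplices:

  0-simplices (6): [1], [2], [3], [4], [5], [6]
  1-simplices (12): [1,2], [1,3], [1,4], [1,5], [1,6], [2,3], [2,4], [2,5], [2,6], [3,4], [3,6], [5,6]
  2-simplices (6): [1,2,4], [1,2,5], [1,3,4], [1,3,6], [2,3,6], [2,5,6]

Hence C_0 ≅ Z^6, C_1 ≅ Z^12, C_2 ≅ Z^6.

Boundary ∂_1: C_1 → C_0 maps an edge to its endpoints' difference, ∂[p,q] = q − p.
This gives a 6×12 integer matrix of rank 5; reducing to Smith normal form yields diagonal entries (1,1,1,1,1).

∂_2: C_2 → C_1 maps a triangle to the signed sum of its edges. For instance
  ∂[1,2,5] = [2,5] − [1,5] + [1,2],
  ∂[1,2,4] = [2,4] − [1,4] + [1,2].
The 12×6 boundary matrix has rank 6 and Smith normal form diag(1,1,1,1,1,1).

Computing H_k = (kernel of ∂_k) / (image of ∂_{k+1}):

  H_0: rank C_0 − rank ∂_1 = 6 − 5 = 1, and the invariant factors of ∂_1 are all 1, so H_0 = Z.
  H_1: rank ker ∂_1 − rank ∂_2 = (12 − 5) − 6 = 1, and the invariant factors of ∂_2 are all 1, so H_1 = Z.
  H_2: rank ker ∂_2 − rank ∂_3 = (6 − 6) − 0 = 0, and there is no ∂_3, so H_2 = 0.

As a check, the Euler characteristic is 6 − 12 + 6 = 0, which agrees with 1 − 1 + 0 = 0.

H_0 ≅ Z,  H_1 ≅ Z,  H_2 = 0.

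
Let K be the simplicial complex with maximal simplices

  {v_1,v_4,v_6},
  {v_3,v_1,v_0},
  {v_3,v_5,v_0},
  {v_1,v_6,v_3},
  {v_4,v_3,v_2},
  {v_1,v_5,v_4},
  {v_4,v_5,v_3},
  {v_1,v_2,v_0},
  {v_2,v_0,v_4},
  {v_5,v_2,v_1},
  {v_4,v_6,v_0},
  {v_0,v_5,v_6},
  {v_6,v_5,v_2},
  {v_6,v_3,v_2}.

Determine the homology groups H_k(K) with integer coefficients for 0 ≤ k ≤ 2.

H_0 ≅ Z,  H_1 ≅ Z^2,  H_2 ≅ Z.

Order the vertices as v_0 < v_1 < v_2 < v_3 < v_4 < v_5 < v_6. Listing each simplex with vertices in this order, K has dimension 2 with simplices:

  0-simplices (7): [v_0], [v_1], [v_2], [v_3], [v_4], [v_5], [v_6]
  1-simplices (21): (21 of them)
  2-simplices (14): (14 of them)

Hence C_0 ≅ Z^7, C_1 ≅ Z^21, C_2 ≅ Z^14.

Boundary ∂_1: C_1 → C_0 sends each edge [p,q] (with p < q) to q − p. For instance
  ∂[v_0,v_6] = [v_6] − [v_0].
This gives a 7×21 integer matrix of rank 6; reducing to Smith normal form yields diagonal entries (1,1,1,1,1,1).

The boundary map ∂_2: C_2 → C_1 maps a triangle to the signed sum of its edges. For instance
  ∂[v_1,v_4,v_5] = [v_4,v_5] − [v_1,v_5] + [v_1,v_4],
  ∂[v_0,v_3,v_5] = [v_3,v_5] − [v_0,v_5] + [v_0,v_3].
This gives a 21×14 integer matrix of rank 13; reducing to Smith normal form yields diagonal entries (1,1,1,1,1,1,1,1,1,1,1,1,1).

Now H_k = ker ∂_k / im ∂_{k+1}, so:

  H_0: rank C_0 − rank ∂_1 = 7 − 6 = 1, and the invariant factors of ∂_1 are all 1, so H_0 = Z.
  H_1: rank ker ∂_1 − rank ∂_2 = (21 − 6) − 13 = 2, and the invariant factors of ∂_2 are all 1, so H_1 = Z^2.
  H_2: rank ker ∂_2 − rank ∂_3 = (14 − 13) − 0 = 1, and there is no ∂_3, so H_2 = Z.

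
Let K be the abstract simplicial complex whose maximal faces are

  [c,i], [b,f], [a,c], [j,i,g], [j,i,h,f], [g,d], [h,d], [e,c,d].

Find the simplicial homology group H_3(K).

H_3 ≅ 0.

Take the total order a < b < c < d < e < f < g < h < i < j on the vertex set. Then K (dimension 3) consists of the simplices:

  0-simplices (10): a, b, c, d, e, f, g, h, i, j
  1-simplices (16): ac, bf, cd, ce, ci, de, dg, dh, fh, fi, fj, gi, gj, hi, hj, ij
  2-simplices (6): cde, fhi, fhj, fij, gij, hij
  3-simplices (1): fhij

Hence C_0 ≅ Z^10, C_1 ≅ Z^16, C_2 ≅ Z^6, C_3 ≅ Z^1.

The boundary map ∂_1: C_1 → C_0 is given by ∂[p,q] = [q] − [p].
The resulting 10×16 matrix has rank 9, and its Smith normal form has invariant factors (1,1,1,1,1,1,1,1,1).

The boundary map ∂_2: C_2 → C_1 acts by ∂[p,q,r] = [q,r] − [p,r] + [p,q]. For instance
  ∂cde = de − ce + cd,
  ∂fhi = hi − fi + fh.
As a 16×6 matrix over Z this has rank 5, with invariant factors (1,1,1,1,1).

Boundary ∂_3: C_3 → C_2 sends each 3-simplex σ to the alternating sum Σ_i (−1)^i (σ with its i-th vertex removed). For instance
  ∂fhij = hij − fij + fhj − fhi.
As a 6×1 matrix over Z this has rank 1, with invariant factors (1).

Computing H_k = (kernel of ∂_k) / (image of ∂_{k+1}):

  H_3: rank ker ∂_3 − rank ∂_4 = (1 − 1) − 0 = 0, and there is no ∂_4, so H_3 = 0.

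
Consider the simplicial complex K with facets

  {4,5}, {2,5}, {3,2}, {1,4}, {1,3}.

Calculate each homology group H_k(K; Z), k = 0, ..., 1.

Take the total order 1 < 2 < 3 < 4 < 5 on the vertex set. Then K (dimension 1) consists of the simplices:

  0-simplices (5): [1], [2], [3], [4], [5]
  1-simplices (5): [1,3], [1,4], [2,3], [2,5], [4,5]

giving chain groups C_0 ≅ Z^5, C_1 ≅ Z^5.

∂_1: C_1 → C_0 is given by ∂[p,q] = [q] − [p]. For instance
  ∂[2,5] = [5] − [2].
As a 5×5 matrix over Z this has rank 4, with invariant factors (1,1,1,1).

Reading off H_k = ker ∂_k / im ∂_{k+1}:

  H_0: rank C_0 − rank ∂_1 = 5 − 4 = 1, and the invariant factors of ∂_1 are all 1, so H_0 = Z.
  H_1: rank ker ∂_1 − rank ∂_2 = (5 − 4) − 0 = 1, and there is no ∂_2, so H_1 = Z.

(K is a triangulation of the circle S^1.)

H_0 = Z,  H_1 = Z.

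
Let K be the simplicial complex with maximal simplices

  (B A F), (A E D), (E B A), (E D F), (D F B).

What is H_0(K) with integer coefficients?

We work with the vertex ordering A < B < D < E < F. The simplices of K, each written with vertices in increasing order, are:

  0-simplices (5): A, B, D, E, F
  1-simplices (10): AB, AD, AE, AF, BD, BE, BF, DE, DF, EF
  2-simplices (5): ABE, ABF, ADE, BDF, DEF

giving chain groups C_0 ≅ Z^5, C_1 ≅ Z^10, C_2 ≅ Z^5.

∂_1: C_1 → C_0 is given by ∂[p,q] = [q] − [p]. For instance
  ∂EF = F − E.
This gives a 5×10 integer matrix of rank 4; reducing to Smith normal form yields diagonal entries (1,1,1,1).

The boundary map ∂_2: C_2 → C_1 sends each 2-simplex [p,q,r] to [q,r] − [p,r] + [p,q]. For instance
  ∂BDF = DF − BF + BD,
  ∂ABF = BF − AF + AB.
This gives a 10×5 integer matrix of rank 5; reducing to Smith normal form yields diagonal entries (1,1,1,1,1).

Computing H_k = (kernel of ∂_k) / (image of ∂_{k+1}):

  H_0: rank C_0 − rank ∂_1 = 5 − 4 = 1, and the invariant factors of ∂_1 are all 1, so H_0 = Z.

(K is a triangulation of the Möbius band.)

H_0 ≅ Z.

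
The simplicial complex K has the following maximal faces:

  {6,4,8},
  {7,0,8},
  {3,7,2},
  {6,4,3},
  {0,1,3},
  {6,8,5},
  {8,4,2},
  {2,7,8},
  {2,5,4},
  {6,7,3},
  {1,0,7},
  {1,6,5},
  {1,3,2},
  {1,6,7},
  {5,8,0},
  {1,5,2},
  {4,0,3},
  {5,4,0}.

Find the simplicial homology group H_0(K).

H_0 ≅ Z.

Order the vertices as 0 < 1 < 2 < 3 < 4 < 5 < 6 < 7 < 8. Listing each simplex with vertices in this order, K has dimension 2 with simplices:

  0-simplices (9): [0], [1], [2], [3], [4], [5], [6], [7], [8]
  1-simplices (27): (27 of them)
  2-simplices (18): [0,1,3], [0,1,7], [0,3,4], [0,4,5], [0,5,8], [0,7,8], [1,2,3], [1,2,5], [1,5,6], [1,6,7], [2,3,7], [2,4,5], [2,4,8], [2,7,8], [3,4,6], [3,6,7], [4,6,8], [5,6,8]

Hence C_0 ≅ Z^9, C_1 ≅ Z^27, C_2 ≅ Z^18.

Boundary ∂_1: C_1 → C_0 maps an edge to its endpoints' difference, ∂[p,q] = q − p.
This gives a 9×27 integer matrix of rank 8; reducing to Smith normal form yields diagonal entries (1,1,1,1,1,1,1,1).

The boundary map ∂_2: C_2 → C_1 acts by ∂[p,q,r] = [q,r] − [p,r] + [p,q]. For instance
  ∂[1,5,6] = [5,6] − [1,6] + [1,5],
  ∂[0,4,5] = [4,5] − [0,5] + [0,4].
This gives a 27×18 integer matrix of rank 18; reducing to Smith normal form yields diagonal entries (1,1,1,1,1,1,1,1,1,1,1,1,1,1,1,1,1,2).

Reading off H_k = ker ∂_k / im ∂_{k+1}:

  H_0: rank C_0 − rank ∂_1 = 9 − 8 = 1, and the invariant factors of ∂_1 are all 1, so H_0 ≅ Z.

(K is a triangulation of the Klein bottle.)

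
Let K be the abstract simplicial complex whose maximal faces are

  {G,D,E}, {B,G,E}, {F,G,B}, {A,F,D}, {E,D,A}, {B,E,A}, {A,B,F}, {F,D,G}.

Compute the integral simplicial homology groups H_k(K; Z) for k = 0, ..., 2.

K has 6 vertices, 12 edges, 8 triangles.
rank ∂_0 = 0, rank ∂_1 = 5 ⇒ b_0 = 6 − 0 − 5 = 1; all invariant factors of ∂_1 are 1 so no torsion. So H_0 = Z.
rank ∂_1 = 5, rank ∂_2 = 7 ⇒ b_1 = 12 − 5 − 7 = 0; all invariant factors of ∂_2 are 1 so no torsion. So H_1 = 0.
rank ∂_2 = 7, rank ∂_3 = 0 ⇒ b_2 = 8 − 7 − 0 = 1. So H_2 = Z.

H_0 ≅ Z,  H_1 = 0,  H_2 ≅ Z.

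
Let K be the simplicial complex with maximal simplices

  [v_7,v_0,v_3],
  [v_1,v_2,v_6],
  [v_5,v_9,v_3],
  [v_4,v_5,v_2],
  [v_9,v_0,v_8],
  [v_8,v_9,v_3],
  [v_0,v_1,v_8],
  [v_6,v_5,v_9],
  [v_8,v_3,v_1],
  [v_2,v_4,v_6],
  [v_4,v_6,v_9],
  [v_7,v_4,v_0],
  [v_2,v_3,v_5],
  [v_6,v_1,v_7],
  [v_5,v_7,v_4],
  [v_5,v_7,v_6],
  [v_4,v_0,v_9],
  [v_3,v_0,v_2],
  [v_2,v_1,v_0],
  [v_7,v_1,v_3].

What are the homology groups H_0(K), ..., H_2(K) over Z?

H_0 ≅ Z,  H_1 ≅ Z × Z/2,  H_2 = 0.

Order the vertices as v_0 < v_1 < v_2 < v_3 < v_4 < v_5 < v_6 < v_7 < v_8 < v_9. Listing each simplex with vertices in this order, K has dimension 2 with simplices:

  0-simplices (10): [v_0], [v_1], [v_2], [v_3], [v_4], [v_5], [v_6], [v_7], [v_8], [v_9]
  1-simplices (30): (30 of them)
  2-simplices (20): (20 of them)

giving chain groups C_0 ≅ Z^10, C_1 ≅ Z^30, C_2 ≅ Z^20.

The boundary map ∂_1: C_1 → C_0 maps an edge to its endpoints' difference, ∂[p,q] = q − p. For instance
  ∂[v_0,v_4] = [v_4] − [v_0].
The 10×30 boundary matrix has rank 9 and Smith normal form diag(1,1,1,1,1,1,1,1,1).

Boundary ∂_2: C_2 → C_1 acts by ∂[p,q,r] = [q,r] − [p,r] + [p,q]. For instance
  ∂[v_3,v_8,v_9] = [v_8,v_9] − [v_3,v_9] + [v_3,v_8],
  ∂[v_4,v_6,v_9] = [v_6,v_9] − [v_4,v_9] + [v_4,v_6].
The 30×20 boundary matrix has rank 20 and Smith normal form diag(1,1,1,1,1,1,1,1,1,1,1,1,1,1,1,1,1,1,1,2).

From H_k ≅ ker(∂_k) / im(∂_{k+1}) we obtain:

  H_0: rank C_0 − rank ∂_1 = 10 − 9 = 1, and the invariant factors of ∂_1 are all 1, so H_0 = Z.
  H_1: rank ker ∂_1 − rank ∂_2 = (30 − 9) − 20 = 1, and ∂_2 has invariant factor 2 > 1, so H_1 = Z × Z/2.
  H_2: rank ker ∂_2 − rank ∂_3 = (20 − 20) − 0 = 0, and there is no ∂_3, so H_2 = 0.

As a check, the Euler characteristic is 10 − 30 + 20 = 0, which agrees with 1 − 1 + 0 = 0.
(K is a triangulation of the Klein bottle.)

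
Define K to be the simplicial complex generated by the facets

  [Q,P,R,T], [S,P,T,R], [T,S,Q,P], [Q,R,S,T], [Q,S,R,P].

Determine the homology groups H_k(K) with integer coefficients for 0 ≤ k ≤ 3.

We work with the vertex ordering P < Q < R < S < T. The simplices of K, each written with vertices in increasing order, are:

  0-simplices (5): P, Q, R, S, T
  1-simplices (10): PQ, PR, PS, PT, QR, QS, QT, RS, RT, ST
  2-simplices (10): PQR, PQS, PQT, PRS, PRT, PST, QRS, QRT, QST, RST
  3-simplices (5): PQRS, PQRT, PQST, PRST, QRST

Hence C_0 ≅ Z^5, C_1 ≅ Z^10, C_2 ≅ Z^10, C_3 ≅ Z^5.

The boundary map ∂_1: C_1 → C_0 sends each edge [p,q] (with p < q) to q − p. For instance
  ∂RT = T − R.
The 5×10 boundary matrix has rank 4 and Smith normal form diag(1,1,1,1).

The boundary map ∂_2: C_2 → C_1 maps a triangle to the signed sum of its edges. For instance
  ∂PQS = QS − PS + PQ,
  ∂PST = ST − PT + PS.
The resulting 10×10 matrix has rank 6, and its Smith normal form has invariant factors (1,1,1,1,1,1).

Boundary ∂_3: C_3 → C_2 sends each 3-simplex σ to the alternating sum Σ_i (−1)^i (σ with its i-th vertex removed). For instance
  ∂PQRT = QRT − PRT + PQT − PQR,
  ∂PRST = RST − PST + PRT − PRS.
This gives a 10×5 integer matrix of rank 4; reducing to Smith normal form yields diagonal entries (1,1,1,1).

Reading off H_k = ker ∂_k / im ∂_{k+1}:

  H_0: rank C_0 − rank ∂_1 = 5 − 4 = 1, and the invariant factors of ∂_1 are all 1, so H_0 ≅ Z.
  H_1: rank ker ∂_1 − rank ∂_2 = (10 − 4) − 6 = 0, and the invariant factors of ∂_2 are all 1, so H_1 ≅ 0.
  H_2: rank ker ∂_2 − rank ∂_3 = (10 − 6) − 4 = 0, and the invariant factors of ∂_3 are all 1, so H_2 ≅ 0.
  H_3: rank ker ∂_3 − rank ∂_4 = (5 − 4) − 0 = 1, and there is no ∂_4, so H_3 ≅ Z.

H_0 = Z,  H_1 = 0,  H_2 = 0,  H_3 = Z.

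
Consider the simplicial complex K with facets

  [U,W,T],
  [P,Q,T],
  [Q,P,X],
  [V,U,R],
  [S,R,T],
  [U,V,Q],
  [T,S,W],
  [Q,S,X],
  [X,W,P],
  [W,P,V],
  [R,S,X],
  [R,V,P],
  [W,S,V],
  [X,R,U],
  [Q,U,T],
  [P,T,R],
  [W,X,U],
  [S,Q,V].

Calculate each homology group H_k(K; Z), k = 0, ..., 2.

Take the total order P < Q < R < S < T < U < V < W < X on the vertex set. Then K (dimension 2) consists of the simplices:

  0-simplices (9): P, Q, R, S, T, U, V, W, X
  1-simplices (27): PQ, PR, PT, PV, PW, PX, QS, QT, QU, QV, QX, RS, RT, RU, RV, RX, ST, SV, SW, SX, TU, TW, UV, UW, UX, VW, WX
  2-simplices (18): PQT, PQX, PRT, PRV, PVW, PWX, QSV, QSX, QTU, QUV, RST, RSX, RUV, RUX, STW, SVW, TUW, UWX

so the chain groups are C_0 ≅ Z^9, C_1 ≅ Z^27, C_2 ≅ Z^18.

The boundary map ∂_1: C_1 → C_0 maps an edge to its endpoints' difference, ∂[p,q] = q − p.
The resulting 9×27 matrix has rank 8, and its Smith normal form has invariant factors (1,1,1,1,1,1,1,1).

Boundary ∂_2: C_2 → C_1 acts by ∂[p,q,r] = [q,r] − [p,r] + [p,q]. For instance
  ∂PRT = RT − PT + PR,
  ∂PQX = QX − PX + PQ.
The resulting 27×18 matrix has rank 17, and its Smith normal form has invariant factors (1,1,1,1,1,1,1,1,1,1,1,1,1,1,1,1,1).

Now H_k = ker ∂_k / im ∂_{k+1}, so:

  H_0: rank C_0 − rank ∂_1 = 9 − 8 = 1, and the invariant factors of ∂_1 are all 1, so H_0 ≅ Z.
  H_1: rank ker ∂_1 − rank ∂_2 = (27 − 8) − 17 = 2, and the invariant factors of ∂_2 are all 1, so H_1 ≅ Z^2.
  H_2: rank ker ∂_2 − rank ∂_3 = (18 − 17) − 0 = 1, and there is no ∂_3, so H_2 ≅ Z.

H_0 = Z,  H_1 = Z^2,  H_2 = Z.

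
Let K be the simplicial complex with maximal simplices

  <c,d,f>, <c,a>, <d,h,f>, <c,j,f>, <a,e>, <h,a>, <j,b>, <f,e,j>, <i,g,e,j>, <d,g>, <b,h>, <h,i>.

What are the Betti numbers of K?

Order the vertices as a < b < c < d < e < f < g < h < i < j. Listing each simplex with vertices in this order, K has dimension 3 with simplices:

  0-simplices (10): a, b, c, d, e, f, g, h, i, j
  1-simplices (21): ac, ae, ah, bh, bj, cd, cf, cj, df, dg, dh, ef, eg, ei, ej, fh, fj, gi, gj, hi, ij
  2-simplices (8): cdf, cfj, dfh, efj, egi, egj, eij, gij
  3-simplices (1): egij

Hence C_0 ≅ Z^10, C_1 ≅ Z^21, C_2 ≅ Z^8, C_3 ≅ Z^1.

Boundary ∂_1: C_1 → C_0 maps an edge to its endpoints' difference, ∂[p,q] = q − p.
The 10×21 boundary matrix has rank 9 and Smith normal form diag(1,1,1,1,1,1,1,1,1).

∂_2: C_2 → C_1 sends each 2-simplex [p,q,r] to [q,r] − [p,r] + [p,q]. For instance
  ∂egi = gi − ei + eg,
  ∂egj = gj − ej + eg.
The resulting 21×8 matrix has rank 7, and its Smith normal form has invariant factors (1,1,1,1,1,1,1).

Boundary ∂_3: C_3 → C_2 sends each 3-simplex σ to the alternating sum Σ_i (−1)^i (σ with its i-th vertex removed). For instance
  ∂egij = gij − eij + egj − egi.
This gives a 8×1 integer matrix of rank 1; reducing to Smith normal form yields diagonal entries (1).

Computing H_k = (kernel of ∂_k) / (image of ∂_{k+1}):

  H_0: rank C_0 − rank ∂_1 = 10 − 9 = 1, and the invariant factors of ∂_1 are all 1, so H_0 = Z.
  H_1: rank ker ∂_1 − rank ∂_2 = (21 − 9) − 7 = 5, and the invariant factors of ∂_2 are all 1, so H_1 = Z^5.
  H_2: rank ker ∂_2 − rank ∂_3 = (8 − 7) − 1 = 0, and the invariant factors of ∂_3 are all 1, so H_2 = 0.
  H_3: rank ker ∂_3 − rank ∂_4 = (1 − 1) − 0 = 0, and there is no ∂_4, so H_3 = 0.

Hence the Betti numbers are b_0 = 1, b_1 = 5, b_2 = 0, b_3 = 0.

b_0 = 1, b_1 = 5, b_2 = 0, b_3 = 0.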